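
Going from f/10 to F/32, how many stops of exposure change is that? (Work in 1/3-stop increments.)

f/10 → f/11 → f/13 → f/14 → f/16 → f/18 → f/20 → f/22 → f/25 → f/29 → f/32 — count the steps: 10 third-stops = 3 1/3 stops.

3 1/3 stops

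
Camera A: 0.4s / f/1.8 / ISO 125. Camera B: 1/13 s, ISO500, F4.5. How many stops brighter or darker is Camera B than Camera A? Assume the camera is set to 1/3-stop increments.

Aperture: f/1.8 → f/2 → f/2.2 → f/2.5 → f/2.8 → f/3.2 → f/3.5 → f/4 → f/4.5 — 2 2/3 stops stopped down (darker).
Shutter speed: 0.4 → 0.3 → 1/4 → 1/5 → 1/6 → 1/8 → 1/10 → 1/13 — 2 1/3 stops faster (darker).
ISO: 125 → 160 → 200 → 250 → 320 → 400 → 500 — 2 stops higher (brighter).
Net: −2 2/3 −2 1/3 +2 = −3 stops.

3 stops darker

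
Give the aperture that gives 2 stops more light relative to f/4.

Aperture: f/4 → f/2.8 → f/2 — 2 stops opened up (brighter).

f/2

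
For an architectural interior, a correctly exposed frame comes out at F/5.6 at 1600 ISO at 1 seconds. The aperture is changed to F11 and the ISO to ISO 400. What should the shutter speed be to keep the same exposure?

Aperture: f/5.6 → f/8 → f/11 — 2 stops narrower (darker).
ISO: 1600 → 800 → 400 — 2 stops dropped (darker).
Net change so far: 4 stops darker. Offset with the shutter speed: 1 → 2 → 4 → 8 → 15.

15 s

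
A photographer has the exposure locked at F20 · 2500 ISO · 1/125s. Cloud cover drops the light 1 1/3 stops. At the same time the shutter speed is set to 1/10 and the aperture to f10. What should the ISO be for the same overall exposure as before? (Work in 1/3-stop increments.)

ISO 125

Scene light: 1 1/3 stops darker.
Shutter speed: 1/125 → 1/100 → 1/80 → 1/60 → 1/50 → 1/40 → 1/30 → 1/25 → 1/20 → 1/15 → 1/13 → 1/10 — 3 2/3 stops slower (brighter).
Aperture: f/20 → f/18 → f/16 → f/14 → f/13 → f/11 → f/10 — 2 stops wider (brighter).
Net so far: 4 1/3 stops brighter. ISO: 2500 → 2000 → 1600 → 1250 → 1000 → 800 → 640 → 500 → 400 → 320 → 250 → 200 → 160 → 125.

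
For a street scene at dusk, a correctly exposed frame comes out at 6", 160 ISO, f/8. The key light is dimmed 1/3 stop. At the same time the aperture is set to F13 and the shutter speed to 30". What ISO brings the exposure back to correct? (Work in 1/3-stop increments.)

ISO 100

Scene light: 1/3 stop darker.
Aperture: f/8 → f/9 → f/10 → f/11 → f/13 — 1 1/3 stops narrower (darker).
Shutter speed: 6 → 8 → 10 → 13 → 15 → 20 → 25 → 30 — 2 1/3 stops longer (brighter).
Net so far: 2/3 stop brighter. ISO: 160 → 125 → 100.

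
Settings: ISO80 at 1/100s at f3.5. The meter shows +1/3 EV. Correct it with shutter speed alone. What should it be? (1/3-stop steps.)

1/125s

Overexposed by 1/3 stop → need 1/3 stop darker.
Shutter speed: 1/100 → 1/125.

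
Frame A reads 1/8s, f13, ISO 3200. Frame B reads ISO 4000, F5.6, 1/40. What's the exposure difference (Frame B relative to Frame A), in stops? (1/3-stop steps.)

1/3 stop brighter

Aperture: f/13 → f/11 → f/10 → f/9 → f/8 → f/7.1 → f/6.3 → f/5.6 — 2 1/3 stops opened up (brighter).
Shutter speed: 1/8 → 1/10 → 1/13 → 1/15 → 1/20 → 1/25 → 1/30 → 1/40 — 2 1/3 stops faster (darker).
ISO: 3200 → 4000 — 1/3 stop raised (brighter).
Net: +2 1/3 −2 1/3 +1/3 = +1/3 stops.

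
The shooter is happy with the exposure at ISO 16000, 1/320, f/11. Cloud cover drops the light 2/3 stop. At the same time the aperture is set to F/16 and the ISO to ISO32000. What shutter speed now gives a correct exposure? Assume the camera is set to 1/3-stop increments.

1/200s

Scene light: 2/3 stop darker.
Aperture: f/11 → f/13 → f/14 → f/16 — 1 stop smaller aperture (darker).
ISO: 16000 → 20000 → 25600 → 32000 — 1 stop raised (brighter).
Net so far: 2/3 stop darker. Shutter speed: 1/320 → 1/250 → 1/200.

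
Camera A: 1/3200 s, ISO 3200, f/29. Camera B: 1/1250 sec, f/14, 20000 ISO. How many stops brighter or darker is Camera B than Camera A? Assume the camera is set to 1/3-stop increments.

Aperture: f/29 → f/25 → f/22 → f/20 → f/18 → f/16 → f/14 — 2 stops larger aperture (brighter).
Shutter speed: 1/3200 → 1/2500 → 1/2000 → 1/1600 → 1/1250 — 1 1/3 stops longer (brighter).
ISO: 3200 → 4000 → 5000 → 6400 → 8000 → 10000 → 12800 → 16000 → 20000 — 2 2/3 stops higher (brighter).
Net: +2 +1 1/3 +2 2/3 = +6 stops.

6 stops brighter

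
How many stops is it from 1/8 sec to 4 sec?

5 stops

1/8 → 1/4 → 1/2 → 1 → 2 → 4 — count the steps: 5 stops.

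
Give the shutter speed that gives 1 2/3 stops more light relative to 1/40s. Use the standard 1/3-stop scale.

Shutter speed: 1/40 → 1/30 → 1/25 → 1/20 → 1/15 → 1/13 — 1 2/3 stops slower (brighter).

1/13s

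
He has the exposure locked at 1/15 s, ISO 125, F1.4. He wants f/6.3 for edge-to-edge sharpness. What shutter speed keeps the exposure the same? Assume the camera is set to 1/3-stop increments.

1.3 s

Aperture: f/1.4 → f/1.6 → f/1.8 → f/2 → f/2.2 → f/2.5 → f/2.8 → f/3.2 → f/3.5 → f/4 → f/4.5 → f/5 → f/5.6 → f/6.3 — 4 1/3 stops narrower (darker).
Need 4 1/3 stops brighter from the shutter speed: 1/15 → 1/13 → 1/10 → 1/8 → 1/6 → 1/5 → 1/4 → 0.3 → 0.4 → 0.5 → 0.6 → 0.8 → 1 → 1.3.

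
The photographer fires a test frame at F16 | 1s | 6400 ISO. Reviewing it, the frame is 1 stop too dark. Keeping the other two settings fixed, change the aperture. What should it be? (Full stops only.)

f/11

Underexposed by 1 stop → need 1 stop brighter.
Aperture: f/16 → f/11.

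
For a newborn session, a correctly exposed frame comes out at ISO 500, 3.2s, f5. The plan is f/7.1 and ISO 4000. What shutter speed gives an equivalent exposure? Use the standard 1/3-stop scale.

0.8 s

Aperture: f/5 → f/5.6 → f/6.3 → f/7.1 — 1 stop stopped down (darker).
ISO: 500 → 640 → 800 → 1000 → 1250 → 1600 → 2000 → 2500 → 3200 → 4000 — 3 stops higher (brighter).
Net change so far: 2 stops brighter. Offset with the shutter speed: 3.2 → 2.5 → 2 → 1.6 → 1.3 → 1 → 0.8.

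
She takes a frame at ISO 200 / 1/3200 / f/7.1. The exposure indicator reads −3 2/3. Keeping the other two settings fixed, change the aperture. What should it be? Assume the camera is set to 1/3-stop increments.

Underexposed by 3 2/3 stops → need 3 2/3 stops brighter.
Aperture: f/7.1 → f/6.3 → f/5.6 → f/5 → f/4.5 → f/4 → f/3.5 → f/3.2 → f/2.8 → f/2.5 → f/2.2 → f/2.

f/2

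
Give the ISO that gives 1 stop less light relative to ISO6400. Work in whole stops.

ISO 3200

ISO: 6400 → 3200 — 1 stop lower (darker).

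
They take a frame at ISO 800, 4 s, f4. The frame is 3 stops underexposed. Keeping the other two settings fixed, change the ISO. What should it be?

ISO 6400

Underexposed by 3 stops → need 3 stops brighter.
ISO: 800 → 1600 → 3200 → 6400.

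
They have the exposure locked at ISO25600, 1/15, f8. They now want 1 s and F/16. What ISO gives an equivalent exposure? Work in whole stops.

ISO 6400

Shutter speed: 1/15 → 1/8 → 1/4 → 1/2 → 1 — 4 stops longer (brighter).
Aperture: f/8 → f/11 → f/16 — 2 stops stopped down (darker).
Net change so far: 2 stops brighter. Offset with the ISO: 25600 → 12800 → 6400.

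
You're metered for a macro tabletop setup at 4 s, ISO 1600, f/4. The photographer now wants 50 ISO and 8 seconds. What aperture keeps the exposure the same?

f/1.0

ISO: 1600 → 800 → 400 → 200 → 100 → 50 — 5 stops dropped (darker).
Shutter speed: 4 → 8 — 1 stop longer (brighter).
Net change so far: 4 stops darker. Offset with the aperture: f/4 → f/2.8 → f/2 → f/1.4 → f/1.0.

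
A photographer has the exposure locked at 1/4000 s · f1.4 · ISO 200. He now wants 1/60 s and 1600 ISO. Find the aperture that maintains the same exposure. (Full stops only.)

Shutter speed: 1/4000 → 1/2000 → 1/1000 → 1/500 → 1/250 → 1/125 → 1/60 — 6 stops longer (brighter).
ISO: 200 → 400 → 800 → 1600 — 3 stops higher (brighter).
Net change so far: 9 stops brighter. Offset with the aperture: f/1.4 → f/2 → f/2.8 → f/4 → f/5.6 → f/8 → f/11 → f/16 → f/22 → f/32.

f/32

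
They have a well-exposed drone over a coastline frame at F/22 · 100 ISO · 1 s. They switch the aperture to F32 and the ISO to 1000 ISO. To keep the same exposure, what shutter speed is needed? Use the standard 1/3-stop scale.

1/5s

Aperture: f/22 → f/25 → f/29 → f/32 — 1 stop narrower (darker).
ISO: 100 → 125 → 160 → 200 → 250 → 320 → 400 → 500 → 640 → 800 → 1000 — 3 1/3 stops raised (brighter).
Net change so far: 2 1/3 stops brighter. Offset with the shutter speed: 1 → 0.8 → 0.6 → 0.5 → 0.4 → 0.3 → 1/4 → 1/5.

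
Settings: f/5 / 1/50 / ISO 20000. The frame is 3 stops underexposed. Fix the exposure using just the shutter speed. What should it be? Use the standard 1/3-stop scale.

1/6s

Underexposed by 3 stops → need 3 stops brighter.
Shutter speed: 1/50 → 1/40 → 1/30 → 1/25 → 1/20 → 1/15 → 1/13 → 1/10 → 1/8 → 1/6.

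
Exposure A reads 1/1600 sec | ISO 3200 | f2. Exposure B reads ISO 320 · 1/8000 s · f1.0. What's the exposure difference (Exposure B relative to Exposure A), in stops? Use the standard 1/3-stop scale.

3 2/3 stops darker

Aperture: f/2 → f/1.8 → f/1.6 → f/1.4 → f/1.2 → f/1.1 → f/1.0 — 2 stops opened up (brighter).
Shutter speed: 1/1600 → 1/2000 → 1/2500 → 1/3200 → 1/4000 → 1/5000 → 1/6400 → 1/8000 — 2 1/3 stops faster (darker).
ISO: 3200 → 2500 → 2000 → 1600 → 1250 → 1000 → 800 → 640 → 500 → 400 → 320 — 3 1/3 stops lower (darker).
Net: +2 −2 1/3 −3 1/3 = −3 2/3 stops.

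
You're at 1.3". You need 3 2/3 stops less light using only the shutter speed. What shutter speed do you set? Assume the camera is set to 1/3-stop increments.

1/10s

Shutter speed: 1.3 → 1 → 0.8 → 0.6 → 0.5 → 0.4 → 0.3 → 1/4 → 1/5 → 1/6 → 1/8 → 1/10 — 3 2/3 stops shorter (darker).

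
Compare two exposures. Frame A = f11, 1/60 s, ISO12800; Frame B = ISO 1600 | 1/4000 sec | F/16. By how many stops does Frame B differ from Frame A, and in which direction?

10 stops darker

Aperture: f/11 → f/16 — 1 stop stopped down (darker).
Shutter speed: 1/60 → 1/125 → 1/250 → 1/500 → 1/1000 → 1/2000 → 1/4000 — 6 stops shorter (darker).
ISO: 12800 → 6400 → 3200 → 1600 — 3 stops lower (darker).
Net: −1 −6 −3 = −10 stops.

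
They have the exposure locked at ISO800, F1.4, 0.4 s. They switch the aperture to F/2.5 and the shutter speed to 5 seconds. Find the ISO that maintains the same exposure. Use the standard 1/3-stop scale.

Aperture: f/1.4 → f/1.6 → f/1.8 → f/2 → f/2.2 → f/2.5 — 1 2/3 stops smaller aperture (darker).
Shutter speed: 0.4 → 0.5 → 0.6 → 0.8 → 1 → 1.3 → 1.6 → 2 → 2.5 → 3.2 → 4 → 5 — 3 2/3 stops longer (brighter).
Net change so far: 2 stops brighter. Offset with the ISO: 800 → 640 → 500 → 400 → 320 → 250 → 200.

ISO 200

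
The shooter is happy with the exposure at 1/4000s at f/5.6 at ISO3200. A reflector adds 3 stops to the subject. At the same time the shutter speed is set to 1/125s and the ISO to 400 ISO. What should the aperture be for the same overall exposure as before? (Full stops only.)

Scene light: 3 stops brighter.
Shutter speed: 1/4000 → 1/2000 → 1/1000 → 1/500 → 1/250 → 1/125 — 5 stops longer (brighter).
ISO: 3200 → 1600 → 800 → 400 — 3 stops dropped (darker).
Net so far: 5 stops brighter. Aperture: f/5.6 → f/8 → f/11 → f/16 → f/22 → f/32.

f/32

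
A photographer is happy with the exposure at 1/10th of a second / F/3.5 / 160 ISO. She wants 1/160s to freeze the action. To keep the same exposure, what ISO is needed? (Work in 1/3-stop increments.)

Shutter speed: 1/10 → 1/13 → 1/15 → 1/20 → 1/25 → 1/30 → 1/40 → 1/50 → 1/60 → 1/80 → 1/100 → 1/125 → 1/160 — 4 stops faster (darker).
Need 4 stops brighter from the ISO: 160 → 200 → 250 → 320 → 400 → 500 → 640 → 800 → 1000 → 1250 → 1600 → 2000 → 2500.

ISO 2500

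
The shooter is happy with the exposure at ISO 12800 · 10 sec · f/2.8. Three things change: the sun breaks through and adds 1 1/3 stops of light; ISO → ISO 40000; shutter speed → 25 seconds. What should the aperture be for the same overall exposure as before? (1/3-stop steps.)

Scene light: 1 1/3 stops brighter.
ISO: 12800 → 16000 → 20000 → 25600 → 32000 → 40000 — 1 2/3 stops higher (brighter).
Shutter speed: 10 → 13 → 15 → 20 → 25 — 1 1/3 stops slower (brighter).
Net so far: 4 1/3 stops brighter. Aperture: f/2.8 → f/3.2 → f/3.5 → f/4 → f/4.5 → f/5 → f/5.6 → f/6.3 → f/7.1 → f/8 → f/9 → f/10 → f/11 → f/13.

f/13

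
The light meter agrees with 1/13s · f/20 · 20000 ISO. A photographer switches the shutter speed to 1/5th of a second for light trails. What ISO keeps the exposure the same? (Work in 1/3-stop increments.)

Shutter speed: 1/13 → 1/10 → 1/8 → 1/6 → 1/5 — 1 1/3 stops longer (brighter).
Need 1 1/3 stops darker from the ISO: 20000 → 16000 → 12800 → 10000 → 8000.

ISO 8000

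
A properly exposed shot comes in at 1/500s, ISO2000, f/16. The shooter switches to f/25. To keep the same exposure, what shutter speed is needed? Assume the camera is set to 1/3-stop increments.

1/200s

Aperture: f/16 → f/18 → f/20 → f/22 → f/25 — 1 1/3 stops stopped down (darker).
Need 1 1/3 stops brighter from the shutter speed: 1/500 → 1/400 → 1/320 → 1/250 → 1/200.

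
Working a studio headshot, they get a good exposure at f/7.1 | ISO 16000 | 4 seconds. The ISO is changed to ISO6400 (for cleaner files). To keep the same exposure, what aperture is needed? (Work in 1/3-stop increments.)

ISO: 16000 → 12800 → 10000 → 8000 → 6400 — 1 1/3 stops lower (darker).
Need 1 1/3 stops brighter from the aperture: f/7.1 → f/6.3 → f/5.6 → f/5 → f/4.5.

f/4.5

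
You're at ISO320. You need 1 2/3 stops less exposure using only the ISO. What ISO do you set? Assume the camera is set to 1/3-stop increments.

ISO 100

ISO: 320 → 250 → 200 → 160 → 125 → 100 — 1 2/3 stops lower (darker).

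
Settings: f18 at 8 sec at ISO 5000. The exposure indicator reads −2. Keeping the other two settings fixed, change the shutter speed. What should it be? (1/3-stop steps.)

Underexposed by 2 stops → need 2 stops brighter.
Shutter speed: 8 → 10 → 13 → 15 → 20 → 25 → 30.

30 s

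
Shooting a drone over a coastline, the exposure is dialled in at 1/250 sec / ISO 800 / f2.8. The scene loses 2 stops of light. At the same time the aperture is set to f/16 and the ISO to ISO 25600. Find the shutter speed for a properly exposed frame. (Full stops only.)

1/60s

Scene light: 2 stops darker.
Aperture: f/2.8 → f/4 → f/5.6 → f/8 → f/11 → f/16 — 5 stops narrower (darker).
ISO: 800 → 1600 → 3200 → 6400 → 12800 → 25600 — 5 stops higher (brighter).
Net so far: 2 stops darker. Shutter speed: 1/250 → 1/125 → 1/60.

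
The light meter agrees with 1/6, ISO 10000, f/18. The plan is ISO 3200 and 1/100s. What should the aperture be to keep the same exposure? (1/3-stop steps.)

f/2.5

ISO: 10000 → 8000 → 6400 → 5000 → 4000 → 3200 — 1 2/3 stops lower (darker).
Shutter speed: 1/6 → 1/8 → 1/10 → 1/13 → 1/15 → 1/20 → 1/25 → 1/30 → 1/40 → 1/50 → 1/60 → 1/80 → 1/100 — 4 stops faster (darker).
Net change so far: 5 2/3 stops darker. Offset with the aperture: f/18 → f/16 → f/14 → f/13 → f/11 → f/10 → f/9 → f/8 → f/7.1 → f/6.3 → f/5.6 → f/5 → f/4.5 → f/4 → f/3.5 → f/3.2 → f/2.8 → f/2.5.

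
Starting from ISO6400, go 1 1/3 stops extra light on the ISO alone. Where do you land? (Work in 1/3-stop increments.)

ISO: 6400 → 8000 → 10000 → 12800 → 16000 — 1 1/3 stops higher (brighter).

ISO 16000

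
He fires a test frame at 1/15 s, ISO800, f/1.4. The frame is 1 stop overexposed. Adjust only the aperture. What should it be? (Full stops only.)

Overexposed by 1 stop → need 1 stop darker.
Aperture: f/1.4 → f/2.

f/2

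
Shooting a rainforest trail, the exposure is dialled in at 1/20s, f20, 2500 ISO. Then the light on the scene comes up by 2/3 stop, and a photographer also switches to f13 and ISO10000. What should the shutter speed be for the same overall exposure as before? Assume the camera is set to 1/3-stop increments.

Scene light: 2/3 stop brighter.
Aperture: f/20 → f/18 → f/16 → f/14 → f/13 — 1 1/3 stops opened up (brighter).
ISO: 2500 → 3200 → 4000 → 5000 → 6400 → 8000 → 10000 — 2 stops raised (brighter).
Net so far: 4 stops brighter. Shutter speed: 1/20 → 1/25 → 1/30 → 1/40 → 1/50 → 1/60 → 1/80 → 1/100 → 1/125 → 1/160 → 1/200 → 1/250 → 1/320.

1/320s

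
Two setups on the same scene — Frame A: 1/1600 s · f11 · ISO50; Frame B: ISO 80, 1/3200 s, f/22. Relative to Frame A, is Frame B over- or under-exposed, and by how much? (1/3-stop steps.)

2 1/3 stops darker

Aperture: f/11 → f/13 → f/14 → f/16 → f/18 → f/20 → f/22 — 2 stops smaller aperture (darker).
Shutter speed: 1/1600 → 1/2000 → 1/2500 → 1/3200 — 1 stop faster (darker).
ISO: 50 → 64 → 80 — 2/3 stop raised (brighter).
Net: −2 −1 +2/3 = −2 1/3 stops.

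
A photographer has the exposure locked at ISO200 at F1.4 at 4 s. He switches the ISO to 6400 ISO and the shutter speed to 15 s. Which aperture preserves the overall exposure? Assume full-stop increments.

ISO: 200 → 400 → 800 → 1600 → 3200 → 6400 — 5 stops higher (brighter).
Shutter speed: 4 → 8 → 15 — 2 stops longer (brighter).
Net change so far: 7 stops brighter. Offset with the aperture: f/1.4 → f/2 → f/2.8 → f/4 → f/5.6 → f/8 → f/11 → f/16.

f/16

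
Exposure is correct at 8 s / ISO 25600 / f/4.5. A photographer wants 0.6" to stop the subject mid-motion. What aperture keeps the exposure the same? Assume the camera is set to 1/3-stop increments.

f/1.2

Shutter speed: 8 → 6 → 5 → 4 → 3.2 → 2.5 → 2 → 1.6 → 1.3 → 1 → 0.8 → 0.6 — 3 2/3 stops shorter (darker).
Need 3 2/3 stops brighter from the aperture: f/4.5 → f/4 → f/3.5 → f/3.2 → f/2.8 → f/2.5 → f/2.2 → f/2 → f/1.8 → f/1.6 → f/1.4 → f/1.2.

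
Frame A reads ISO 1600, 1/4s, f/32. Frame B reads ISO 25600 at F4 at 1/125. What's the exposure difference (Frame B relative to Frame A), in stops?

5 stops brighter

Aperture: f/32 → f/22 → f/16 → f/11 → f/8 → f/5.6 → f/4 — 6 stops larger aperture (brighter).
Shutter speed: 1/4 → 1/8 → 1/15 → 1/30 → 1/60 → 1/125 — 5 stops shorter (darker).
ISO: 1600 → 3200 → 6400 → 12800 → 25600 — 4 stops raised (brighter).
Net: +6 −5 +4 = +5 stops.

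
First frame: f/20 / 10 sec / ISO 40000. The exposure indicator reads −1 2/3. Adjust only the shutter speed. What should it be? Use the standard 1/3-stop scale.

30 s

Underexposed by 1 2/3 stops → need 1 2/3 stops brighter.
Shutter speed: 10 → 13 → 15 → 20 → 25 → 30.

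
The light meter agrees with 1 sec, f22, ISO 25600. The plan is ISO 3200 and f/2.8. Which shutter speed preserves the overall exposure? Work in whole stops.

ISO: 25600 → 12800 → 6400 → 3200 — 3 stops dropped (darker).
Aperture: f/22 → f/16 → f/11 → f/8 → f/5.6 → f/4 → f/2.8 — 6 stops opened up (brighter).
Net change so far: 3 stops brighter. Offset with the shutter speed: 1 → 1/2 → 1/4 → 1/8.

1/8s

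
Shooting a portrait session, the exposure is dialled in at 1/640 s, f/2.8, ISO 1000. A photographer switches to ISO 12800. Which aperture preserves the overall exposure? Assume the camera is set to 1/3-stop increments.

f/10

ISO: 1000 → 1250 → 1600 → 2000 → 2500 → 3200 → 4000 → 5000 → 6400 → 8000 → 10000 → 12800 — 3 2/3 stops raised (brighter).
Need 3 2/3 stops darker from the aperture: f/2.8 → f/3.2 → f/3.5 → f/4 → f/4.5 → f/5 → f/5.6 → f/6.3 → f/7.1 → f/8 → f/9 → f/10.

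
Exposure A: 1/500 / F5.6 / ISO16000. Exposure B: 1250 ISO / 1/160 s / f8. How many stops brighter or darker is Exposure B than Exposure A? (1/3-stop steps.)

Aperture: f/5.6 → f/6.3 → f/7.1 → f/8 — 1 stop smaller aperture (darker).
Shutter speed: 1/500 → 1/400 → 1/320 → 1/250 → 1/200 → 1/160 — 1 2/3 stops longer (brighter).
ISO: 16000 → 12800 → 10000 → 8000 → 6400 → 5000 → 4000 → 3200 → 2500 → 2000 → 1600 → 1250 — 3 2/3 stops dropped (darker).
Net: −1 +1 2/3 −3 2/3 = −3 stops.

3 stops darker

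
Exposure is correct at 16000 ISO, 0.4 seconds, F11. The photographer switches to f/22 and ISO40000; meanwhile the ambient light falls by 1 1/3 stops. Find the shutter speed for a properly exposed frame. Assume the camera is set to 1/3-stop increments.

1.6 s

Scene light: 1 1/3 stops darker.
Aperture: f/11 → f/13 → f/14 → f/16 → f/18 → f/20 → f/22 — 2 stops smaller aperture (darker).
ISO: 16000 → 20000 → 25600 → 32000 → 40000 — 1 1/3 stops raised (brighter).
Net so far: 2 stops darker. Shutter speed: 0.4 → 0.5 → 0.6 → 0.8 → 1 → 1.3 → 1.6.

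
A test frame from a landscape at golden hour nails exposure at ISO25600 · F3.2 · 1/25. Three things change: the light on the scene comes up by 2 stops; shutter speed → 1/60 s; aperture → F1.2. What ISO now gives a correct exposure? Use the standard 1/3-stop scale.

ISO 2500

Scene light: 2 stops brighter.
Shutter speed: 1/25 → 1/30 → 1/40 → 1/50 → 1/60 — 1 1/3 stops shorter (darker).
Aperture: f/3.2 → f/2.8 → f/2.5 → f/2.2 → f/2 → f/1.8 → f/1.6 → f/1.4 → f/1.2 — 2 2/3 stops wider (brighter).
Net so far: 3 1/3 stops brighter. ISO: 25600 → 20000 → 16000 → 12800 → 10000 → 8000 → 6400 → 5000 → 4000 → 3200 → 2500.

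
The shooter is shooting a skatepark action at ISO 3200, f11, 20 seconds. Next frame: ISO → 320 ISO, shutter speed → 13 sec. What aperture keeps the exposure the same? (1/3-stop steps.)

f/2.8

ISO: 3200 → 2500 → 2000 → 1600 → 1250 → 1000 → 800 → 640 → 500 → 400 → 320 — 3 1/3 stops dropped (darker).
Shutter speed: 20 → 15 → 13 — 2/3 stop shorter (darker).
Net change so far: 4 stops darker. Offset with the aperture: f/11 → f/10 → f/9 → f/8 → f/7.1 → f/6.3 → f/5.6 → f/5 → f/4.5 → f/4 → f/3.5 → f/3.2 → f/2.8.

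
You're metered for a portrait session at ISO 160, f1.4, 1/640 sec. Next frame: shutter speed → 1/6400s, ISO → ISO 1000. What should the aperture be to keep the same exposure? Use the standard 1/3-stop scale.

Shutter speed: 1/640 → 1/800 → 1/1000 → 1/1250 → 1/1600 → 1/2000 → 1/2500 → 1/3200 → 1/4000 → 1/5000 → 1/6400 — 3 1/3 stops shorter (darker).
ISO: 160 → 200 → 250 → 320 → 400 → 500 → 640 → 800 → 1000 — 2 2/3 stops higher (brighter).
Net change so far: 2/3 stop darker. Offset with the aperture: f/1.4 → f/1.2 → f/1.1.

f/1.1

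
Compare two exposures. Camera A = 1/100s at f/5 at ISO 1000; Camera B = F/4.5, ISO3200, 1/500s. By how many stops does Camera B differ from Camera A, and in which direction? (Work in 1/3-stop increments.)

Aperture: f/5 → f/4.5 — 1/3 stop larger aperture (brighter).
Shutter speed: 1/100 → 1/125 → 1/160 → 1/200 → 1/250 → 1/320 → 1/400 → 1/500 — 2 1/3 stops faster (darker).
ISO: 1000 → 1250 → 1600 → 2000 → 2500 → 3200 — 1 2/3 stops raised (brighter).
Net: +1/3 −2 1/3 +1 2/3 = −1/3 stops.

1/3 stop darker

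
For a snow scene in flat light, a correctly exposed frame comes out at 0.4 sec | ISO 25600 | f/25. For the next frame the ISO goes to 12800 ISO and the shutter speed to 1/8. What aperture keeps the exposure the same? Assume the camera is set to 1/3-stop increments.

ISO: 25600 → 20000 → 16000 → 12800 — 1 stop dropped (darker).
Shutter speed: 0.4 → 0.3 → 1/4 → 1/5 → 1/6 → 1/8 — 1 2/3 stops faster (darker).
Net change so far: 2 2/3 stops darker. Offset with the aperture: f/25 → f/22 → f/20 → f/18 → f/16 → f/14 → f/13 → f/11 → f/10.

f/10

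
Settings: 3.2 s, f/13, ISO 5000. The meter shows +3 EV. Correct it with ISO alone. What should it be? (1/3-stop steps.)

ISO 640

Overexposed by 3 stops → need 3 stops darker.
ISO: 5000 → 4000 → 3200 → 2500 → 2000 → 1600 → 1250 → 1000 → 800 → 640.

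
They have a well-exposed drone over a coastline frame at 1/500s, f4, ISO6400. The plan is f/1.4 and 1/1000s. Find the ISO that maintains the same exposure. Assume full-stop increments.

Aperture: f/4 → f/2.8 → f/2 → f/1.4 — 3 stops opened up (brighter).
Shutter speed: 1/500 → 1/1000 — 1 stop faster (darker).
Net change so far: 2 stops brighter. Offset with the ISO: 6400 → 3200 → 1600.

ISO 1600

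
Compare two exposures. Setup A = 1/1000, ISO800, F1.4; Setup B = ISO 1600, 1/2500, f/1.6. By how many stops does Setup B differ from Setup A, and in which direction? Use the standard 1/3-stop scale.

Aperture: f/1.4 → f/1.6 — 1/3 stop smaller aperture (darker).
Shutter speed: 1/1000 → 1/1250 → 1/1600 → 1/2000 → 1/2500 — 1 1/3 stops shorter (darker).
ISO: 800 → 1000 → 1250 → 1600 — 1 stop raised (brighter).
Net: −1/3 −1 1/3 +1 = −2/3 stops.

2/3 stop darker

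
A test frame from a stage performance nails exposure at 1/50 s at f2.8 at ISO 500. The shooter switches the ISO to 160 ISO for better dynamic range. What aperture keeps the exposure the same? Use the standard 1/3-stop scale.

f/1.6

ISO: 500 → 400 → 320 → 250 → 200 → 160 — 1 2/3 stops lower (darker).
Need 1 2/3 stops brighter from the aperture: f/2.8 → f/2.5 → f/2.2 → f/2 → f/1.8 → f/1.6.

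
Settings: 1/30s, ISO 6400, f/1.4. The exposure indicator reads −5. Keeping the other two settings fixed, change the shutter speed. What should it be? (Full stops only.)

Underexposed by 5 stops → need 5 stops brighter.
Shutter speed: 1/30 → 1/15 → 1/8 → 1/4 → 1/2 → 1.

1 s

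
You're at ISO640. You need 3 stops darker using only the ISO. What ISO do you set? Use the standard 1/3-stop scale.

ISO 80

ISO: 640 → 500 → 400 → 320 → 250 → 200 → 160 → 125 → 100 → 80 — 3 stops lower (darker).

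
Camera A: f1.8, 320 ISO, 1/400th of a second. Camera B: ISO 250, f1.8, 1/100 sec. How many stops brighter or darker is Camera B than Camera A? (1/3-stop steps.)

Aperture: unchanged.
Shutter speed: 1/400 → 1/320 → 1/250 → 1/200 → 1/160 → 1/125 → 1/100 — 2 stops longer (brighter).
ISO: 320 → 250 — 1/3 stop lower (darker).
Net: +2 −1/3 = +1 2/3 stops.

1 2/3 stops brighter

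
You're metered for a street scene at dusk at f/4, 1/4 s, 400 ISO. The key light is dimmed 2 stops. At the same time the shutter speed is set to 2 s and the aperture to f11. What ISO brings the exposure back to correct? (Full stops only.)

Scene light: 2 stops darker.
Shutter speed: 1/4 → 1/2 → 1 → 2 — 3 stops slower (brighter).
Aperture: f/4 → f/5.6 → f/8 → f/11 — 3 stops smaller aperture (darker).
Net so far: 2 stops darker. ISO: 400 → 800 → 1600.

ISO 1600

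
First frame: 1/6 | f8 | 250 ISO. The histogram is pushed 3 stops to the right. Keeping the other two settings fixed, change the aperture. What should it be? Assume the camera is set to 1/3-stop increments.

f/22

Overexposed by 3 stops → need 3 stops darker.
Aperture: f/8 → f/9 → f/10 → f/11 → f/13 → f/14 → f/16 → f/18 → f/20 → f/22.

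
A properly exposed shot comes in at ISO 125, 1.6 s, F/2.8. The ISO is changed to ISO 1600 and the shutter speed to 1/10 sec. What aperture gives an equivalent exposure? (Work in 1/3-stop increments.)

f/2.5

ISO: 125 → 160 → 200 → 250 → 320 → 400 → 500 → 640 → 800 → 1000 → 1250 → 1600 — 3 2/3 stops higher (brighter).
Shutter speed: 1.6 → 1.3 → 1 → 0.8 → 0.6 → 0.5 → 0.4 → 0.3 → 1/4 → 1/5 → 1/6 → 1/8 → 1/10 — 4 stops shorter (darker).
Net change so far: 1/3 stop darker. Offset with the aperture: f/2.8 → f/2.5.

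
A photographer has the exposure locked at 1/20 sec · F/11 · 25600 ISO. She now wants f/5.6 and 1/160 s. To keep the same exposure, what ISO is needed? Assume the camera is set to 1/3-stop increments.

ISO 51200

Aperture: f/11 → f/10 → f/9 → f/8 → f/7.1 → f/6.3 → f/5.6 — 2 stops opened up (brighter).
Shutter speed: 1/20 → 1/25 → 1/30 → 1/40 → 1/50 → 1/60 → 1/80 → 1/100 → 1/125 → 1/160 — 3 stops shorter (darker).
Net change so far: 1 stop darker. Offset with the ISO: 25600 → 32000 → 40000 → 51200.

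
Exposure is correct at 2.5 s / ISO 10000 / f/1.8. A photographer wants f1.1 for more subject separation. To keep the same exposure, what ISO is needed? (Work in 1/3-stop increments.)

ISO 4000

Aperture: f/1.8 → f/1.6 → f/1.4 → f/1.2 → f/1.1 — 1 1/3 stops opened up (brighter).
Need 1 1/3 stops darker from the ISO: 10000 → 8000 → 6400 → 5000 → 4000.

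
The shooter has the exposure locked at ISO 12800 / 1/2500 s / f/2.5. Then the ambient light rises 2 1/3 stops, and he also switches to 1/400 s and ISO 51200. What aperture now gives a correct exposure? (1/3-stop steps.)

Scene light: 2 1/3 stops brighter.
Shutter speed: 1/2500 → 1/2000 → 1/1600 → 1/1250 → 1/1000 → 1/800 → 1/640 → 1/500 → 1/400 — 2 2/3 stops slower (brighter).
ISO: 12800 → 16000 → 20000 → 25600 → 32000 → 40000 → 51200 — 2 stops raised (brighter).
Net so far: 7 stops brighter. Aperture: f/2.5 → f/2.8 → f/3.2 → f/3.5 → f/4 → f/4.5 → f/5 → f/5.6 → f/6.3 → f/7.1 → f/8 → f/9 → f/10 → f/11 → f/13 → f/14 → f/16 → f/18 → f/20 → f/22 → f/25 → f/29.

f/29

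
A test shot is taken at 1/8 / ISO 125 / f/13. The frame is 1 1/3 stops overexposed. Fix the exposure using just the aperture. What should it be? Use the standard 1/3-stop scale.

Overexposed by 1 1/3 stops → need 1 1/3 stops darker.
Aperture: f/13 → f/14 → f/16 → f/18 → f/20.

f/20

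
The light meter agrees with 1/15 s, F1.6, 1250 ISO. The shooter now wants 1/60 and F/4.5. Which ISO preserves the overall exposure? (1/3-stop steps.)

ISO 40000

Shutter speed: 1/15 → 1/20 → 1/25 → 1/30 → 1/40 → 1/50 → 1/60 — 2 stops shorter (darker).
Aperture: f/1.6 → f/1.8 → f/2 → f/2.2 → f/2.5 → f/2.8 → f/3.2 → f/3.5 → f/4 → f/4.5 — 3 stops stopped down (darker).
Net change so far: 5 stops darker. Offset with the ISO: 1250 → 1600 → 2000 → 2500 → 3200 → 4000 → 5000 → 6400 → 8000 → 10000 → 12800 → 16000 → 20000 → 25600 → 32000 → 40000.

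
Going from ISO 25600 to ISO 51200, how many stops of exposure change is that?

25600 → 51200 — count the steps: 1 stop.

1 stop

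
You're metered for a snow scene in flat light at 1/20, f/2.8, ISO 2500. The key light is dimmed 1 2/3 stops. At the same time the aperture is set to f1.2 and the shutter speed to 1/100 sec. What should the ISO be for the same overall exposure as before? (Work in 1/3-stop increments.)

ISO 8000

Scene light: 1 2/3 stops darker.
Aperture: f/2.8 → f/2.5 → f/2.2 → f/2 → f/1.8 → f/1.6 → f/1.4 → f/1.2 — 2 1/3 stops wider (brighter).
Shutter speed: 1/20 → 1/25 → 1/30 → 1/40 → 1/50 → 1/60 → 1/80 → 1/100 — 2 1/3 stops shorter (darker).
Net so far: 1 2/3 stops darker. ISO: 2500 → 3200 → 4000 → 5000 → 6400 → 8000.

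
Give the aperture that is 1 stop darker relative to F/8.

Aperture: f/8 → f/11 — 1 stop narrower (darker).

f/11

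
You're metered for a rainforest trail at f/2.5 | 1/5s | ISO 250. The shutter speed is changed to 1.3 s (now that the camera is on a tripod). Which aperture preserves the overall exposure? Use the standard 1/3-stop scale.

f/6.3

Shutter speed: 1/5 → 1/4 → 0.3 → 0.4 → 0.5 → 0.6 → 0.8 → 1 → 1.3 — 2 2/3 stops slower (brighter).
Need 2 2/3 stops darker from the aperture: f/2.5 → f/2.8 → f/3.2 → f/3.5 → f/4 → f/4.5 → f/5 → f/5.6 → f/6.3.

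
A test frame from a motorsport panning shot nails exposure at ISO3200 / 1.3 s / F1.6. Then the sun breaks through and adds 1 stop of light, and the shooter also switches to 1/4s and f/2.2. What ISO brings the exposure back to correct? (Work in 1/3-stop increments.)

Scene light: 1 stop brighter.
Shutter speed: 1.3 → 1 → 0.8 → 0.6 → 0.5 → 0.4 → 0.3 → 1/4 — 2 1/3 stops faster (darker).
Aperture: f/1.6 → f/1.8 → f/2 → f/2.2 — 1 stop narrower (darker).
Net so far: 2 1/3 stops darker. ISO: 3200 → 4000 → 5000 → 6400 → 8000 → 10000 → 12800 → 16000.

ISO 16000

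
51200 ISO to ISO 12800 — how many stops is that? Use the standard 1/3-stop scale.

2 stops

51200 → 40000 → 32000 → 25600 → 20000 → 16000 → 12800 — count the steps: 6 third-stops = 2 stops.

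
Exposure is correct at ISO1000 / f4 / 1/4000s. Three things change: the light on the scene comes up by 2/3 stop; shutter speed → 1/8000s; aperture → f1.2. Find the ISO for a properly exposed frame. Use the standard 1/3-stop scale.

Scene light: 2/3 stop brighter.
Shutter speed: 1/4000 → 1/5000 → 1/6400 → 1/8000 — 1 stop faster (darker).
Aperture: f/4 → f/3.5 → f/3.2 → f/2.8 → f/2.5 → f/2.2 → f/2 → f/1.8 → f/1.6 → f/1.4 → f/1.2 — 3 1/3 stops larger aperture (brighter).
Net so far: 3 stops brighter. ISO: 1000 → 800 → 640 → 500 → 400 → 320 → 250 → 200 → 160 → 125.

ISO 125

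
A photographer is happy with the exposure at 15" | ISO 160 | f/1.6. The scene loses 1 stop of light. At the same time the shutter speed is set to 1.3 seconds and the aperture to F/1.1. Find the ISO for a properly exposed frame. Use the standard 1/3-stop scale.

ISO 2000

Scene light: 1 stop darker.
Shutter speed: 15 → 13 → 10 → 8 → 6 → 5 → 4 → 3.2 → 2.5 → 2 → 1.6 → 1.3 — 3 2/3 stops shorter (darker).
Aperture: f/1.6 → f/1.4 → f/1.2 → f/1.1 — 1 stop opened up (brighter).
Net so far: 3 2/3 stops darker. ISO: 160 → 200 → 250 → 320 → 400 → 500 → 640 → 800 → 1000 → 1250 → 1600 → 2000.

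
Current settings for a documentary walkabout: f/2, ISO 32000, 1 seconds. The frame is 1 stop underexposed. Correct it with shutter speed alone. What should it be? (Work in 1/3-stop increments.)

2 s

Underexposed by 1 stop → need 1 stop brighter.
Shutter speed: 1 → 1.3 → 1.6 → 2.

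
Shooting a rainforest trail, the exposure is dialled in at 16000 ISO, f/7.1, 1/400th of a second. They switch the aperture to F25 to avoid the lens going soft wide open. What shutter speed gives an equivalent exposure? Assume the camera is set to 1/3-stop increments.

Aperture: f/7.1 → f/8 → f/9 → f/10 → f/11 → f/13 → f/14 → f/16 → f/18 → f/20 → f/22 → f/25 — 3 2/3 stops narrower (darker).
Need 3 2/3 stops brighter from the shutter speed: 1/400 → 1/320 → 1/250 → 1/200 → 1/160 → 1/125 → 1/100 → 1/80 → 1/60 → 1/50 → 1/40 → 1/30.

1/30s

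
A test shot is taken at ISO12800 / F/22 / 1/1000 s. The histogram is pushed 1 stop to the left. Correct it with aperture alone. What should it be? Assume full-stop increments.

Underexposed by 1 stop → need 1 stop brighter.
Aperture: f/22 → f/16.

f/16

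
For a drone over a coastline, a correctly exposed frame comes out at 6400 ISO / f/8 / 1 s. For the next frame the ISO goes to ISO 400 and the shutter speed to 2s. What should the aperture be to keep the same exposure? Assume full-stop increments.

ISO: 6400 → 3200 → 1600 → 800 → 400 — 4 stops lower (darker).
Shutter speed: 1 → 2 — 1 stop slower (brighter).
Net change so far: 3 stops darker. Offset with the aperture: f/8 → f/5.6 → f/4 → f/2.8.

f/2.8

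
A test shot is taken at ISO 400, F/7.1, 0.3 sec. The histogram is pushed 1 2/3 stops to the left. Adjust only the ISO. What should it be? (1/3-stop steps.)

ISO 1250

Underexposed by 1 2/3 stops → need 1 2/3 stops brighter.
ISO: 400 → 500 → 640 → 800 → 1000 → 1250.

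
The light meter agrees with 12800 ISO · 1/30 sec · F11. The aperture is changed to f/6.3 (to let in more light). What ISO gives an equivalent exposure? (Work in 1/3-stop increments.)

ISO 4000

Aperture: f/11 → f/10 → f/9 → f/8 → f/7.1 → f/6.3 — 1 2/3 stops opened up (brighter).
Need 1 2/3 stops darker from the ISO: 12800 → 10000 → 8000 → 6400 → 5000 → 4000.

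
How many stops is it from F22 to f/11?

2 stops

f/22 → f/16 → f/11 — count the steps: 2 stops.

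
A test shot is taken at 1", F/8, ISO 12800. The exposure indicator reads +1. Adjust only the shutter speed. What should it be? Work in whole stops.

Overexposed by 1 stop → need 1 stop darker.
Shutter speed: 1 → 1/2.

1/2s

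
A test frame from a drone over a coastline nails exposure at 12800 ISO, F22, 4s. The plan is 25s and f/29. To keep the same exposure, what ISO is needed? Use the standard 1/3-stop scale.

ISO 3200

Shutter speed: 4 → 5 → 6 → 8 → 10 → 13 → 15 → 20 → 25 — 2 2/3 stops longer (brighter).
Aperture: f/22 → f/25 → f/29 — 2/3 stop stopped down (darker).
Net change so far: 2 stops brighter. Offset with the ISO: 12800 → 10000 → 8000 → 6400 → 5000 → 4000 → 3200.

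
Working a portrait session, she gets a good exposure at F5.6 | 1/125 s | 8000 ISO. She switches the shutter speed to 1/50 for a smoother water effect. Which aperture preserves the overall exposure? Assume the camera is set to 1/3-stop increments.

Shutter speed: 1/125 → 1/100 → 1/80 → 1/60 → 1/50 — 1 1/3 stops slower (brighter).
Need 1 1/3 stops darker from the aperture: f/5.6 → f/6.3 → f/7.1 → f/8 → f/9.

f/9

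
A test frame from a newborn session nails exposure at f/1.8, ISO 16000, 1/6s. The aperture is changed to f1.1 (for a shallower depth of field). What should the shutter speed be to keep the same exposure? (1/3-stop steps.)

Aperture: f/1.8 → f/1.6 → f/1.4 → f/1.2 → f/1.1 — 1 1/3 stops wider (brighter).
Need 1 1/3 stops darker from the shutter speed: 1/6 → 1/8 → 1/10 → 1/13 → 1/15.

1/15s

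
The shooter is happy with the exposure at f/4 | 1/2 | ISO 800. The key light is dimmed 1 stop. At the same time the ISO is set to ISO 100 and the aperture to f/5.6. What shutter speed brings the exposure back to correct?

15 s

Scene light: 1 stop darker.
ISO: 800 → 400 → 200 → 100 — 3 stops lower (darker).
Aperture: f/4 → f/5.6 — 1 stop stopped down (darker).
Net so far: 5 stops darker. Shutter speed: 1/2 → 1 → 2 → 4 → 8 → 15.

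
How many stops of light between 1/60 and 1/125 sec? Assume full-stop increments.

1/60 → 1/125 — count the steps: 1 stop.

1 stop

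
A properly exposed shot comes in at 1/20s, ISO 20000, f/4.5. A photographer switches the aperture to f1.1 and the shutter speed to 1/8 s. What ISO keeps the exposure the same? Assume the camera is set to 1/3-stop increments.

ISO 500

Aperture: f/4.5 → f/4 → f/3.5 → f/3.2 → f/2.8 → f/2.5 → f/2.2 → f/2 → f/1.8 → f/1.6 → f/1.4 → f/1.2 → f/1.1 — 4 stops larger aperture (brighter).
Shutter speed: 1/20 → 1/15 → 1/13 → 1/10 → 1/8 — 1 1/3 stops longer (brighter).
Net change so far: 5 1/3 stops brighter. Offset with the ISO: 20000 → 16000 → 12800 → 10000 → 8000 → 6400 → 5000 → 4000 → 3200 → 2500 → 2000 → 1600 → 1250 → 1000 → 800 → 640 → 500.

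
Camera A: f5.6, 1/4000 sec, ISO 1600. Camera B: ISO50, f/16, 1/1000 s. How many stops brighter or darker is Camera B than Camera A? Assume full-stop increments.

Aperture: f/5.6 → f/8 → f/11 → f/16 — 3 stops stopped down (darker).
Shutter speed: 1/4000 → 1/2000 → 1/1000 — 2 stops longer (brighter).
ISO: 1600 → 800 → 400 → 200 → 100 → 50 — 5 stops lower (darker).
Net: −3 +2 −5 = −6 stops.

6 stops darker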